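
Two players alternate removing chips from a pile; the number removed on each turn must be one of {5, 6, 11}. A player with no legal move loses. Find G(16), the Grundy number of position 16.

0

n :  0  1  2  3  4  5  6  7  8  9 10 11 12 13 14 15 16
G :  0  0  0  0  0  1  1  1  1  1  2  2  2  2  2  3  0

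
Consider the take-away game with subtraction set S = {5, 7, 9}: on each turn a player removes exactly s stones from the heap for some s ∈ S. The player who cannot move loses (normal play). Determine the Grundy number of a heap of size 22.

1

n :  0  1  2  3  4  5  6  7  8  9 10 11 12 13 14 15 16 17 18 19 20 21 22
G :  0  0  0  0  0  1  1  1  1  1  2  2  2  2  0  0  0  0  0  1  1  1  1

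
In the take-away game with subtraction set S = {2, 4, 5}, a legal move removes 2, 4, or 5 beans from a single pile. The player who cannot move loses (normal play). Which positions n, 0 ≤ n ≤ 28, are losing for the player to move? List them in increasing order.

G(0) = 0
G(1) = mex{} = 0
G(2) = mex{0} = 1
G(3) = mex{0} = 1
G(4) = mex{1,0} = 2
G(5) = mex{1,0,0} = 2
G(6) = mex{2,1,0} = 3
G(7) = mex{2,1,1} = 0
G(8) = mex{3,2,1} = 0
G(9) = mex{0,2,2} = 1
G(10) = mex{0,3,2} = 1
G(11) = mex{1,0,3} = 2
G(12) = mex{1,0,0} = 2
G(13) = mex{2,1,0} = 3
G(14) = mex{2,1,1} = 0
G(15) = mex{3,2,1} = 0
G(16) = mex{0,2,2} = 1
G(17) = mex{0,3,2} = 1
G(18) = mex{1,0,3} = 2
G(19) = mex{1,0,0} = 2
G(20) = mex{2,1,0} = 3
G(21) = mex{2,1,1} = 0
G(22) = mex{3,2,1} = 0
G(23) = mex{0,2,2} = 1
G(24) = mex{0,3,2} = 1
G(25) = mex{1,0,3} = 2
G(26) = mex{1,0,0} = 2
G(27) = mex{2,1,0} = 3
G(28) = mex{2,1,1} = 0
P-positions are exactly the n with G(n) = 0.

0, 1, 7, 8, 14, 15, 21, 22, 28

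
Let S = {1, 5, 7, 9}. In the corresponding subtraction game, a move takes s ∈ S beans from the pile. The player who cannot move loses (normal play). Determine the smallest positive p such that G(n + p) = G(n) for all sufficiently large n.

2

G(0) = 0
G(1) = mex{0} = 1
G(2) = mex{1} = 0
G(3) = mex{0} = 1
G(4) = mex{1} = 0
G(5) = mex{0,0} = 1
G(6) = mex{1,1} = 0
G(7) = mex{0,0,0} = 1
G(8) = mex{1,1,1} = 0
G(9) = mex{0,0,0,0} = 1
G(10) = mex{1,1,1,1} = 0
G(11) = mex{0,0,0,0} = 1
G(12) = mex{1,1,1,1} = 0
G(13) = mex{0,0,0,0} = 1
G(14) = mex{1,1,1,1} = 0
G(n+2) = G(n) holds for n = 0,…,8 (a full window of length max(S) = 9), so the sequence is purely periodic with period 2.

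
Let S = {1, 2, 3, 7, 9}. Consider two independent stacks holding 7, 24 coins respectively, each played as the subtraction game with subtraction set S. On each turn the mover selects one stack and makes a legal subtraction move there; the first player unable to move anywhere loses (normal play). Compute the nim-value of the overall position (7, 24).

3

All stacks use S = {1, 2, 3, 7, 9}:
G(0) = 0
G(1) = mex{0} = 1
G(2) = mex{1,0} = 2
G(3) = mex{2,1,0} = 3
G(4) = mex{3,2,1} = 0
G(5) = mex{0,3,2} = 1
G(6) = mex{1,0,3} = 2
G(7) = mex{2,1,0,0} = 3
G(8) = mex{3,2,1,1} = 0
G(9) = mex{0,3,2,2,0} = 1
G(10) = mex{1,0,3,3,1} = 2
G(11) = mex{2,1,0,0,2} = 3
G(12) = mex{3,2,1,1,3} = 0
G(13) = mex{0,3,2,2,0} = 1
G(14) = mex{1,0,3,3,1} = 2
G(15) = mex{2,1,0,0,2} = 3
G(16) = mex{3,2,1,1,3} = 0
G(17) = mex{0,3,2,2,0} = 1
G(18) = mex{1,0,3,3,1} = 2
G(19) = mex{2,1,0,0,2} = 3
G(20) = mex{3,2,1,1,3} = 0
G(21) = mex{0,3,2,2,0} = 1
G(22) = mex{1,0,3,3,1} = 2
G(23) = mex{2,1,0,0,2} = 3
G(24) = mex{3,2,1,1,3} = 0
Stack A: G(7) = 3.
Stack B: G(24) = 0.
Combined Grundy value = 3 ⊕ 0 = 3.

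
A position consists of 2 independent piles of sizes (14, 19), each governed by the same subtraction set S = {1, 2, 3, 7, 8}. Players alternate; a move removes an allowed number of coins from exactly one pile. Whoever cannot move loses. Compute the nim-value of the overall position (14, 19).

All piles use S = {1, 2, 3, 7, 8}:
G(0) = 0
G(1) = mex{0} = 1
G(2) = mex{1,0} = 2
G(3) = mex{2,1,0} = 3
G(4) = mex{3,2,1} = 0
G(5) = mex{0,3,2} = 1
G(6) = mex{1,0,3} = 2
G(7) = mex{2,1,0,0} = 3
G(8) = mex{3,2,1,1,0} = 4
G(9) = mex{4,3,2,2,1} = 0
G(10) = mex{0,4,3,3,2} = 1
G(11) = mex{1,0,4,0,3} = 2
G(12) = mex{2,1,0,1,0} = 3
G(13) = mex{3,2,1,2,1} = 0
G(14) = mex{0,3,2,3,2} = 1
G(15) = mex{1,0,3,4,3} = 2
G(16) = mex{2,1,0,0,4} = 3
G(17) = mex{3,2,1,1,0} = 4
G(18) = mex{4,3,2,2,1} = 0
G(19) = mex{0,4,3,3,2} = 1
Pile A: G(14) = 1.
Pile B: G(19) = 1.
Combined Grundy value = 1 ⊕ 1 = 0.

0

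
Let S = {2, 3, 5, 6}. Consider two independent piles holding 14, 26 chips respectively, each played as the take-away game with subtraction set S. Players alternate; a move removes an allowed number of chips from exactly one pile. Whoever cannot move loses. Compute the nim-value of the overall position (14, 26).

All piles use S = {2, 3, 5, 6}:
n :  0  1  2  3  4  5  6  7  8  9 10 11 12 13 14 15 16 17 18 19 20 21 22 23 24 25 26
G :  0  0  1  1  2  2  3  3  0  0  1  1  2  2  3  3  0  0  1  1  2  2  3  3  0  0  1
Pile A: G(14) = 3.
Pile B: G(26) = 1.
Combined Grundy value = 3 ⊕ 1 = 2.

2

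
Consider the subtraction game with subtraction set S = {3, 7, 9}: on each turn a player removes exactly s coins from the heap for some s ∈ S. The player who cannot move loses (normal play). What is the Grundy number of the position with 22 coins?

0

n :  0  1  2  3  4  5  6  7  8  9 10 11 12 13 14 15 16 17 18 19 20 21 22
G :  0  0  0  1  1  1  0  2  2  1  3  3  0  2  0  1  0  1  0  1  0  1  0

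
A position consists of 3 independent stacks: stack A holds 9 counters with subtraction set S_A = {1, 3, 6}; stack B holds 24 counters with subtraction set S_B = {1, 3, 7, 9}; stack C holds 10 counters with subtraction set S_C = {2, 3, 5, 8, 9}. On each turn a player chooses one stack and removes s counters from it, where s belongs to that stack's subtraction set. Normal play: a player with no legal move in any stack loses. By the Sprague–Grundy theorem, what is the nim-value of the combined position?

Stack A, S = {1, 3, 6}:
n : 0 1 2 3 4 5 6 7 8 9
G : 0 1 0 1 0 1 2 3 2 0
G_A(9) = 0.
Stack B, S = {1, 3, 7, 9}:
G(0) = 0
G(1) = mex{0} = 1
G(2) = mex{1} = 0
G(3) = mex{0,0} = 1
G(4) = mex{1,1} = 0
G(5) = mex{0,0} = 1
G(6) = mex{1,1} = 0
G(7) = mex{0,0,0} = 1
G(8) = mex{1,1,1} = 0
G(9) = mex{0,0,0,0} = 1
G(10) = mex{1,1,1,1} = 0
G(11) = mex{0,0,0,0} = 1
G(12) = mex{1,1,1,1} = 0
G(13) = mex{0,0,0,0} = 1
G(14) = mex{1,1,1,1} = 0
G(15) = mex{0,0,0,0} = 1
G(16) = mex{1,1,1,1} = 0
G(17) = mex{0,0,0,0} = 1
G(18) = mex{1,1,1,1} = 0
G(19) = mex{0,0,0,0} = 1
G(20) = mex{1,1,1,1} = 0
G(21) = mex{0,0,0,0} = 1
G(22) = mex{1,1,1,1} = 0
G(23) = mex{0,0,0,0} = 1
G(24) = mex{1,1,1,1} = 0
G_B(24) = 0.
Stack C, S = {2, 3, 5, 8, 9}:
n :  0  1  2  3  4  5  6  7  8  9 10
G :  0  0  1  1  2  2  3  0  4  1  3
G_C(10) = 3.
Combined Grundy value = 0 ⊕ 0 ⊕ 3 = 3.

3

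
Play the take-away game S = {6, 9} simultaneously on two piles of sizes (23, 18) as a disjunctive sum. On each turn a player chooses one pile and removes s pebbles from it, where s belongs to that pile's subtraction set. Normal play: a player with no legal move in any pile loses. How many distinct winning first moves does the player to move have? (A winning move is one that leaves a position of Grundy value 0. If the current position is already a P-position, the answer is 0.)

2

All piles use S = {6, 9}:
G(0) = 0
G(1) = mex{} = 0
G(2) = mex{} = 0
G(3) = mex{} = 0
G(4) = mex{} = 0
G(5) = mex{} = 0
G(6) = mex{0} = 1
G(7) = mex{0} = 1
G(8) = mex{0} = 1
G(9) = mex{0,0} = 1
G(10) = mex{0,0} = 1
G(11) = mex{0,0} = 1
G(12) = mex{1,0} = 2
G(13) = mex{1,0} = 2
G(14) = mex{1,0} = 2
G(15) = mex{1,1} = 0
G(16) = mex{1,1} = 0
G(17) = mex{1,1} = 0
G(18) = mex{2,1} = 0
G(19) = mex{2,1} = 0
G(20) = mex{2,1} = 0
G(21) = mex{0,2} = 1
G(22) = mex{0,2} = 1
G(23) = mex{0,2} = 1
Pile A: G(23) = 1.
Pile B: G(18) = 0.
Combined Grundy value = 1 ⊕ 0 = 1.
A winning move leaves total XOR = 0, i.e. changes one component's Grundy value g to g ⊕ X where X is the current total.
Pile A: need g' = 1⊕1 = 0. Options: 23−6→G=0, 23−9→G=2. Hits: 1.
Pile B: need g' = 0⊕1 = 1. Options: 18−6→G=2, 18−9→G=1. Hits: 1.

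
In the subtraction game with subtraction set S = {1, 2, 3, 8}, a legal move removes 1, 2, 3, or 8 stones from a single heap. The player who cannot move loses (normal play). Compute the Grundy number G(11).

n :  0  1  2  3  4  5  6  7  8  9 10 11
G :  0  1  2  3  0  1  2  3  4  0  1  2

2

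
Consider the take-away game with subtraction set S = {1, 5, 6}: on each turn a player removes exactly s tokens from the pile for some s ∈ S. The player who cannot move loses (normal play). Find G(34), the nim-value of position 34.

n :  0  1  2  3  4  5  6  7  8  9 10 11 12 13 14 15 16 17 18 19 20 21 22 23 24 25 26 27 28 29 30 31 32 33 34
G :  0  1  0  1  0  1  2  3  2  3  2  0  1  0  1  0  1  2  3  2  3  2  0  1  0  1  0  1  2  3  2  3  2  0  1

1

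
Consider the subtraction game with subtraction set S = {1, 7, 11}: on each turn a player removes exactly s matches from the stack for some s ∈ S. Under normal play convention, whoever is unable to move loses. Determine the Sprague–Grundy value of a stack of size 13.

1

G(0) = 0
G(1) = mex{0} = 1
G(2) = mex{1} = 0
G(3) = mex{0} = 1
G(4) = mex{1} = 0
G(5) = mex{0} = 1
G(6) = mex{1} = 0
G(7) = mex{0,0} = 1
G(8) = mex{1,1} = 0
G(9) = mex{0,0} = 1
G(10) = mex{1,1} = 0
G(11) = mex{0,0,0} = 1
G(12) = mex{1,1,1} = 0
G(13) = mex{0,0,0} = 1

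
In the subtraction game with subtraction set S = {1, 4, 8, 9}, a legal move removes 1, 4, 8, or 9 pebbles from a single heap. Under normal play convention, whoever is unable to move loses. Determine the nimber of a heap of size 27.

3

n :  0  1  2  3  4  5  6  7  8  9 10 11 12 13 14 15 16 17 18 19 20 21 22 23 24 25 26 27
G :  0  1  0  1  2  0  1  0  1  2  3  2  0  1  2  3  2  0  1  0  1  2  0  1  0  1  2  3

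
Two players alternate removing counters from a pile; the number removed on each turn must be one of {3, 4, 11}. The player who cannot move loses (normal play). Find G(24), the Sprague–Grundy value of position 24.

1

G(0) = 0
G(1) = mex{} = 0
G(2) = mex{} = 0
G(3) = mex{0} = 1
G(4) = mex{0,0} = 1
G(5) = mex{0,0} = 1
G(6) = mex{1,0} = 2
G(7) = mex{1,1} = 0
G(8) = mex{1,1} = 0
G(9) = mex{2,1} = 0
G(10) = mex{0,2} = 1
G(11) = mex{0,0,0} = 1
G(12) = mex{0,0,0} = 1
G(13) = mex{1,0,0} = 2
G(14) = mex{1,1,1} = 0
G(15) = mex{1,1,1} = 0
G(16) = mex{2,1,1} = 0
G(17) = mex{0,2,2} = 1
G(18) = mex{0,0,0} = 1
G(19) = mex{0,0,0} = 1
G(20) = mex{1,0,0} = 2
G(21) = mex{1,1,1} = 0
G(22) = mex{1,1,1} = 0
G(23) = mex{2,1,1} = 0
G(24) = mex{0,2,2} = 1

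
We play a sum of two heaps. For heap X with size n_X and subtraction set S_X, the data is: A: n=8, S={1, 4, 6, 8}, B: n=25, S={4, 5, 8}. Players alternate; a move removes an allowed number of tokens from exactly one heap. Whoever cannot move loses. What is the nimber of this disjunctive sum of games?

1

Heap A, S = {1, 4, 6, 8}:
n : 0 1 2 3 4 5 6 7 8
G : 0 1 0 1 2 0 1 0 1
G_A(8) = 1.
Heap B, S = {4, 5, 8}:
n :  0  1  2  3  4  5  6  7  8  9 10 11 12 13 14 15 16 17 18 19 20 21 22 23 24 25
G :  0  0  0  0  1  1  1  1  2  2  2  2  0  0  0  0  1  1  1  1  2  2  2  2  0  0
G_B(25) = 0.
Combined Grundy value = 1 ⊕ 0 = 1.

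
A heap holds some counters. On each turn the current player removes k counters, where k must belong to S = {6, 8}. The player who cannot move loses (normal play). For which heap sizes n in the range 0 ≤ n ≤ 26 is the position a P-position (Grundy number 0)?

n :  0  1  2  3  4  5  6  7  8  9 10 11 12 13 14 15 16 17 18 19 20 21 22 23 24 25 26
G :  0  0  0  0  0  0  1  1  1  1  1  1  2  2  0  0  0  0  0  0  1  1  1  1  1  1  2
P-positions are exactly the n with G(n) = 0.

0, 1, 2, 3, 4, 5, 14, 15, 16, 17, 18, 19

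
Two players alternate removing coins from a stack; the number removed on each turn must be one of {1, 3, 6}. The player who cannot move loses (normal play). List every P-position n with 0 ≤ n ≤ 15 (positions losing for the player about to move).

n :  0  1  2  3  4  5  6  7  8  9 10 11 12 13 14 15
G :  0  1  0  1  0  1  2  3  2  0  1  0  1  0  1  2
P-positions are exactly the n with G(n) = 0.

0, 2, 4, 9, 11, 13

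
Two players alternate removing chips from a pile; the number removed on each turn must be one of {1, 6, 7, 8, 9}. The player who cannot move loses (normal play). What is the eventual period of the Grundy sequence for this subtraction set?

G(0) = 0
G(1) = mex{0} = 1
G(2) = mex{1} = 0
G(3) = mex{0} = 1
G(4) = mex{1} = 0
G(5) = mex{0} = 1
G(6) = mex{1,0} = 2
G(7) = mex{2,1,0} = 3
G(8) = mex{3,0,1,0} = 2
G(9) = mex{2,1,0,1,0} = 3
G(10) = mex{3,0,1,0,1} = 2
G(11) = mex{2,1,0,1,0} = 3
G(12) = mex{3,2,1,0,1} = 4
G(13) = mex{4,3,2,1,0} = 5
G(14) = mex{5,2,3,2,1} = 0
G(15) = mex{0,3,2,3,2} = 1
G(16) = mex{1,2,3,2,3} = 0
G(17) = mex{0,3,2,3,2} = 1
G(18) = mex{1,4,3,2,3} = 0
G(19) = mex{0,5,4,3,2} = 1
G(20) = mex{1,0,5,4,3} = 2
G(21) = mex{2,1,0,5,4} = 3
G(22) = mex{3,0,1,0,5} = 2
G(23) = mex{2,1,0,1,0} = 3
G(24) = mex{3,0,1,0,1} = 2
G(25) = mex{2,1,0,1,0} = 3
G(26) = mex{3,2,1,0,1} = 4
G(27) = mex{4,3,2,1,0} = 5
G(28) = mex{5,2,3,2,1} = 0
G(29) = mex{0,3,2,3,2} = 1
G(n+14) = G(n) holds for n = 0,…,8 (a full window of length max(S) = 9), so the sequence is purely periodic with period 14.

14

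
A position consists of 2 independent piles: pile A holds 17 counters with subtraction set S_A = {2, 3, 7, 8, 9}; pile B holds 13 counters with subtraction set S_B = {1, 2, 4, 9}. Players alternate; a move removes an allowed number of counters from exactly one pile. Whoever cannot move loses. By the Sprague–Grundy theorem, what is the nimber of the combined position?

2

Pile A, S = {2, 3, 7, 8, 9}:
n :  0  1  2  3  4  5  6  7  8  9 10 11 12 13 14 15 16 17
G :  0  0  1  1  2  0  0  1  1  2  2  0  3  1  2  2  0  0
G_A(17) = 0.
Pile B, S = {1, 2, 4, 9}:
G(0) = 0
G(1) = mex{0} = 1
G(2) = mex{1,0} = 2
G(3) = mex{2,1} = 0
G(4) = mex{0,2,0} = 1
G(5) = mex{1,0,1} = 2
G(6) = mex{2,1,2} = 0
G(7) = mex{0,2,0} = 1
G(8) = mex{1,0,1} = 2
G(9) = mex{2,1,2,0} = 3
G(10) = mex{3,2,0,1} = 4
G(11) = mex{4,3,1,2} = 0
G(12) = mex{0,4,2,0} = 1
G(13) = mex{1,0,3,1} = 2
G_B(13) = 2.
Combined Grundy value = 0 ⊕ 2 = 2.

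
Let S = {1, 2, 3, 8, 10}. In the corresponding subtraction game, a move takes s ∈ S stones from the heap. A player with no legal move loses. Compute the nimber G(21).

3

n :  0  1  2  3  4  5  6  7  8  9 10 11 12 13 14 15 16 17 18 19 20 21
G :  0  1  2  3  0  1  2  3  4  0  1  2  3  0  1  2  3  4  0  1  2  3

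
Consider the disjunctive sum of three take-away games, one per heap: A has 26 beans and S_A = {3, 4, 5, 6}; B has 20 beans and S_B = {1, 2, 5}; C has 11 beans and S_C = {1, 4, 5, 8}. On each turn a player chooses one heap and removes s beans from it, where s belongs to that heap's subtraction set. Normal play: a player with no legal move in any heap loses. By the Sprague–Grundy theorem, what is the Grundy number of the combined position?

Heap A, S = {3, 4, 5, 6}:
n :  0  1  2  3  4  5  6  7  8  9 10 11 12 13 14 15 16 17 18 19 20 21 22 23 24 25 26
G :  0  0  0  1  1  1  2  2  2  0  0  0  1  1  1  2  2  2  0  0  0  1  1  1  2  2  2
G_A(26) = 2.
Heap B, S = {1, 2, 5}:
n :  0  1  2  3  4  5  6  7  8  9 10 11 12 13 14 15 16 17 18 19 20
G :  0  1  2  0  1  2  0  1  2  0  1  2  0  1  2  0  1  2  0  1  2
G_B(20) = 2.
Heap C, S = {1, 4, 5, 8}:
n :  0  1  2  3  4  5  6  7  8  9 10 11
G :  0  1  0  1  2  3  2  3  4  0  1  0
G_C(11) = 0.
Combined Grundy value = 2 ⊕ 2 ⊕ 0 = 0.

0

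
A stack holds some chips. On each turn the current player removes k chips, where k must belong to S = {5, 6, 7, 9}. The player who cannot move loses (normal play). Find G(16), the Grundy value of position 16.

G(0) = 0
G(1) = mex{} = 0
G(2) = mex{} = 0
G(3) = mex{} = 0
G(4) = mex{} = 0
G(5) = mex{0} = 1
G(6) = mex{0,0} = 1
G(7) = mex{0,0,0} = 1
G(8) = mex{0,0,0} = 1
G(9) = mex{0,0,0,0} = 1
G(10) = mex{1,0,0,0} = 2
G(11) = mex{1,1,0,0} = 2
G(12) = mex{1,1,1,0} = 2
G(13) = mex{1,1,1,0} = 2
G(14) = mex{1,1,1,1} = 0
G(15) = mex{2,1,1,1} = 0
G(16) = mex{2,2,1,1} = 0

0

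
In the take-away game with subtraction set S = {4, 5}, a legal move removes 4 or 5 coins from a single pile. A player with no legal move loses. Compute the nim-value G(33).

n :  0  1  2  3  4  5  6  7  8  9 10 11 12 13 14 15 16 17 18 19 20 21 22 23 24 25 26 27 28 29 30 31 32 33
G :  0  0  0  0  1  1  1  1  2  0  0  0  0  1  1  1  1  2  0  0  0  0  1  1  1  1  2  0  0  0  0  1  1  1

1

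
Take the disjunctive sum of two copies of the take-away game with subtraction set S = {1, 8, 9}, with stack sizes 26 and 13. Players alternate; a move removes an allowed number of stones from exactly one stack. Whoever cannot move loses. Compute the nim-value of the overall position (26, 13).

All stacks use S = {1, 8, 9}:
G(0) = 0
G(1) = mex{0} = 1
G(2) = mex{1} = 0
G(3) = mex{0} = 1
G(4) = mex{1} = 0
G(5) = mex{0} = 1
G(6) = mex{1} = 0
G(7) = mex{0} = 1
G(8) = mex{1,0} = 2
G(9) = mex{2,1,0} = 3
G(10) = mex{3,0,1} = 2
G(11) = mex{2,1,0} = 3
G(12) = mex{3,0,1} = 2
G(13) = mex{2,1,0} = 3
G(14) = mex{3,0,1} = 2
G(15) = mex{2,1,0} = 3
G(16) = mex{3,2,1} = 0
G(17) = mex{0,3,2} = 1
G(18) = mex{1,2,3} = 0
G(19) = mex{0,3,2} = 1
G(20) = mex{1,2,3} = 0
G(21) = mex{0,3,2} = 1
G(22) = mex{1,2,3} = 0
G(23) = mex{0,3,2} = 1
G(24) = mex{1,0,3} = 2
G(25) = mex{2,1,0} = 3
G(26) = mex{3,0,1} = 2
Stack A: G(26) = 2.
Stack B: G(13) = 3.
Combined Grundy value = 2 ⊕ 3 = 1.

1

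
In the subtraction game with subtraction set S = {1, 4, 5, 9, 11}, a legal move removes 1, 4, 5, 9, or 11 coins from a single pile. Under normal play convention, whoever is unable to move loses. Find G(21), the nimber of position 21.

3

n :  0  1  2  3  4  5  6  7  8  9 10 11 12 13 14 15 16 17 18 19 20 21
G :  0  1  0  1  2  3  2  3  0  1  0  1  2  3  2  3  0  1  0  1  2  3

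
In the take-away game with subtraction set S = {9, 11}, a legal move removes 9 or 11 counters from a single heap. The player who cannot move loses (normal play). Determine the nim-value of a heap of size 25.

G(0) = 0
G(1) = mex{} = 0
G(2) = mex{} = 0
G(3) = mex{} = 0
G(4) = mex{} = 0
G(5) = mex{} = 0
G(6) = mex{} = 0
G(7) = mex{} = 0
G(8) = mex{} = 0
G(9) = mex{0} = 1
G(10) = mex{0} = 1
G(11) = mex{0,0} = 1
G(12) = mex{0,0} = 1
G(13) = mex{0,0} = 1
G(14) = mex{0,0} = 1
G(15) = mex{0,0} = 1
G(16) = mex{0,0} = 1
G(17) = mex{0,0} = 1
G(18) = mex{1,0} = 2
G(19) = mex{1,0} = 2
G(20) = mex{1,1} = 0
G(21) = mex{1,1} = 0
G(22) = mex{1,1} = 0
G(23) = mex{1,1} = 0
G(24) = mex{1,1} = 0
G(25) = mex{1,1} = 0

0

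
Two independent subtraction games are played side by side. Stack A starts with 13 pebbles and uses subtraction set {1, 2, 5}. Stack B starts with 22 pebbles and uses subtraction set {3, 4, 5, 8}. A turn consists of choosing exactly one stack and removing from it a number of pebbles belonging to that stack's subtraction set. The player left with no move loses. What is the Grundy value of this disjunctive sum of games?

Stack A, S = {1, 2, 5}:
n :  0  1  2  3  4  5  6  7  8  9 10 11 12 13
G :  0  1  2  0  1  2  0  1  2  0  1  2  0  1
G_A(13) = 1.
Stack B, S = {3, 4, 5, 8}:
G(0) = 0
G(1) = mex{} = 0
G(2) = mex{} = 0
G(3) = mex{0} = 1
G(4) = mex{0,0} = 1
G(5) = mex{0,0,0} = 1
G(6) = mex{1,0,0} = 2
G(7) = mex{1,1,0} = 2
G(8) = mex{1,1,1,0} = 2
G(9) = mex{2,1,1,0} = 3
G(10) = mex{2,2,1,0} = 3
G(11) = mex{2,2,2,1} = 0
G(12) = mex{3,2,2,1} = 0
G(13) = mex{3,3,2,1} = 0
G(14) = mex{0,3,3,2} = 1
G(15) = mex{0,0,3,2} = 1
G(16) = mex{0,0,0,2} = 1
G(17) = mex{1,0,0,3} = 2
G(18) = mex{1,1,0,3} = 2
G(19) = mex{1,1,1,0} = 2
G(20) = mex{2,1,1,0} = 3
G(21) = mex{2,2,1,0} = 3
G(22) = mex{2,2,2,1} = 0
G_B(22) = 0.
Combined Grundy value = 1 ⊕ 0 = 1.

1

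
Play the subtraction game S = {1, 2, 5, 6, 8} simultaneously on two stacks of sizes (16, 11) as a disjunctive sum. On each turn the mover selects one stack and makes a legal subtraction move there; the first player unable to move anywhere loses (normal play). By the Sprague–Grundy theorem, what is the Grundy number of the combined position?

All stacks use S = {1, 2, 5, 6, 8}:
G(0) = 0
G(1) = mex{0} = 1
G(2) = mex{1,0} = 2
G(3) = mex{2,1} = 0
G(4) = mex{0,2} = 1
G(5) = mex{1,0,0} = 2
G(6) = mex{2,1,1,0} = 3
G(7) = mex{3,2,2,1} = 0
G(8) = mex{0,3,0,2,0} = 1
G(9) = mex{1,0,1,0,1} = 2
G(10) = mex{2,1,2,1,2} = 0
G(11) = mex{0,2,3,2,0} = 1
G(12) = mex{1,0,0,3,1} = 2
G(13) = mex{2,1,1,0,2} = 3
G(14) = mex{3,2,2,1,3} = 0
G(15) = mex{0,3,0,2,0} = 1
G(16) = mex{1,0,1,0,1} = 2
Stack A: G(16) = 2.
Stack B: G(11) = 1.
Combined Grundy value = 2 ⊕ 1 = 3.

3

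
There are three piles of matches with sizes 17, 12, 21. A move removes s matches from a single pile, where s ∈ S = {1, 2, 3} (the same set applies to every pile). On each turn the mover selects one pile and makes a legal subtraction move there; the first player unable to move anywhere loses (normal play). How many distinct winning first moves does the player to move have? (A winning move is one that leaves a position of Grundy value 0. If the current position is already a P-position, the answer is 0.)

All piles use S = {1, 2, 3}:
G(0) = 0
G(1) = mex{0} = 1
G(2) = mex{1,0} = 2
G(3) = mex{2,1,0} = 3
G(4) = mex{3,2,1} = 0
G(5) = mex{0,3,2} = 1
G(6) = mex{1,0,3} = 2
G(7) = mex{2,1,0} = 3
G(8) = mex{3,2,1} = 0
G(9) = mex{0,3,2} = 1
G(10) = mex{1,0,3} = 2
G(11) = mex{2,1,0} = 3
G(12) = mex{3,2,1} = 0
G(13) = mex{0,3,2} = 1
G(14) = mex{1,0,3} = 2
G(15) = mex{2,1,0} = 3
G(16) = mex{3,2,1} = 0
G(17) = mex{0,3,2} = 1
G(18) = mex{1,0,3} = 2
G(19) = mex{2,1,0} = 3
G(20) = mex{3,2,1} = 0
G(21) = mex{0,3,2} = 1
Pile A: G(17) = 1.
Pile B: G(12) = 0.
Pile C: G(21) = 1.
Combined Grundy value = 1 ⊕ 0 ⊕ 1 = 0.
A winning move leaves total XOR = 0, i.e. changes one component's Grundy value g to g ⊕ X where X is the current total.
Pile A: target g' = 1⊕0 = 1, but every legal move changes the Grundy value (mex property), so 0 moves.
Pile B: target g' = 0⊕0 = 0, but every legal move changes the Grundy value (mex property), so 0 moves.
Pile C: target g' = 1⊕0 = 1, but every legal move changes the Grundy value (mex property), so 0 moves.

0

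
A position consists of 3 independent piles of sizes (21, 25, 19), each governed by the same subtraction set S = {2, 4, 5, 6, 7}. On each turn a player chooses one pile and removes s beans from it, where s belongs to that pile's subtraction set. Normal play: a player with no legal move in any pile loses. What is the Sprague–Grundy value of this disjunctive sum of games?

2

All piles use S = {2, 4, 5, 6, 7}:
G(0) = 0
G(1) = mex{} = 0
G(2) = mex{0} = 1
G(3) = mex{0} = 1
G(4) = mex{1,0} = 2
G(5) = mex{1,0,0} = 2
G(6) = mex{2,1,0,0} = 3
G(7) = mex{2,1,1,0,0} = 3
G(8) = mex{3,2,1,1,0} = 4
G(9) = mex{3,2,2,1,1} = 0
G(10) = mex{4,3,2,2,1} = 0
G(11) = mex{0,3,3,2,2} = 1
G(12) = mex{0,4,3,3,2} = 1
G(13) = mex{1,0,4,3,3} = 2
G(14) = mex{1,0,0,4,3} = 2
G(15) = mex{2,1,0,0,4} = 3
G(16) = mex{2,1,1,0,0} = 3
G(17) = mex{3,2,1,1,0} = 4
G(18) = mex{3,2,2,1,1} = 0
G(19) = mex{4,3,2,2,1} = 0
G(20) = mex{0,3,3,2,2} = 1
G(21) = mex{0,4,3,3,2} = 1
G(22) = mex{1,0,4,3,3} = 2
G(23) = mex{1,0,0,4,3} = 2
G(24) = mex{2,1,0,0,4} = 3
G(25) = mex{2,1,1,0,0} = 3
Pile A: G(21) = 1.
Pile B: G(25) = 3.
Pile C: G(19) = 0.
Combined Grundy value = 1 ⊕ 3 ⊕ 0 = 2.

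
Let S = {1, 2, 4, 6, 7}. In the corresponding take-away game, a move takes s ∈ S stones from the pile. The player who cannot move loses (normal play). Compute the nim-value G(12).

n :  0  1  2  3  4  5  6  7  8  9 10 11 12
G :  0  1  2  0  1  2  3  4  0  1  2  0  1

1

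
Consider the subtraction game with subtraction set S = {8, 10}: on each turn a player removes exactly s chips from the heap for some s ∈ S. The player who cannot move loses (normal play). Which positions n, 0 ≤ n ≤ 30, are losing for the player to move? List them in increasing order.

n :  0  1  2  3  4  5  6  7  8  9 10 11 12 13 14 15 16 17 18 19 20 21 22 23 24 25 26 27 28 29 30
G :  0  0  0  0  0  0  0  0  1  1  1  1  1  1  1  1  2  2  0  0  0  0  0  0  0  0  1  1  1  1  1
P-positions are exactly the n with G(n) = 0.

0, 1, 2, 3, 4, 5, 6, 7, 18, 19, 20, 21, 22, 23, 24, 25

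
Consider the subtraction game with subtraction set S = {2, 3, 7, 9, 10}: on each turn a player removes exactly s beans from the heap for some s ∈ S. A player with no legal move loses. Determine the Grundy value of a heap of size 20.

1

n :  0  1  2  3  4  5  6  7  8  9 10 11 12 13 14 15 16 17 18 19 20
G :  0  0  1  1  2  0  0  1  1  2  2  3  3  4  4  2  3  0  0  1  1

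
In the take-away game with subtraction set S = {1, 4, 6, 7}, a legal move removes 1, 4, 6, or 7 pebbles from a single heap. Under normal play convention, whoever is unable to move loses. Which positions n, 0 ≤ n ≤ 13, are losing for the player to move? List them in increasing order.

0, 2, 5, 10, 13

n :  0  1  2  3  4  5  6  7  8  9 10 11 12 13
G :  0  1  0  1  2  0  1  2  3  2  0  1  2  0
P-positions are exactly the n with G(n) = 0.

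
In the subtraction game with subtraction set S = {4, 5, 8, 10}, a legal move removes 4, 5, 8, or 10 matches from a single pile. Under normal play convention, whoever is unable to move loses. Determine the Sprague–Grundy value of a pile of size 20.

n :  0  1  2  3  4  5  6  7  8  9 10 11 12 13 14 15 16 17 18 19 20
G :  0  0  0  0  1  1  1  1  2  2  2  2  3  3  0  0  0  0  1  1  1

1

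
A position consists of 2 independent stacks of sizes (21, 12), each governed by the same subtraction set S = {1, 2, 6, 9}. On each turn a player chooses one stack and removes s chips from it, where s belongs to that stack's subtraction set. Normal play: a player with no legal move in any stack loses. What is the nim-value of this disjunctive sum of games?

All stacks use S = {1, 2, 6, 9}:
n :  0  1  2  3  4  5  6  7  8  9 10 11 12 13 14 15 16 17 18 19 20 21
G :  0  1  2  0  1  2  3  0  1  2  0  1  2  3  0  1  2  0  1  2  3  0
Stack A: G(21) = 0.
Stack B: G(12) = 2.
Combined Grundy value = 0 ⊕ 2 = 2.

2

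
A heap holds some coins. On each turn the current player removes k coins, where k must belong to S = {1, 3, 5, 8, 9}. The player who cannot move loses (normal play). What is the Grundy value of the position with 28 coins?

2

G(0) = 0
G(1) = mex{0} = 1
G(2) = mex{1} = 0
G(3) = mex{0,0} = 1
G(4) = mex{1,1} = 0
G(5) = mex{0,0,0} = 1
G(6) = mex{1,1,1} = 0
G(7) = mex{0,0,0} = 1
G(8) = mex{1,1,1,0} = 2
G(9) = mex{2,0,0,1,0} = 3
G(10) = mex{3,1,1,0,1} = 2
G(11) = mex{2,2,0,1,0} = 3
G(12) = mex{3,3,1,0,1} = 2
G(13) = mex{2,2,2,1,0} = 3
G(14) = mex{3,3,3,0,1} = 2
G(15) = mex{2,2,2,1,0} = 3
G(16) = mex{3,3,3,2,1} = 0
G(17) = mex{0,2,2,3,2} = 1
G(18) = mex{1,3,3,2,3} = 0
G(19) = mex{0,0,2,3,2} = 1
G(20) = mex{1,1,3,2,3} = 0
G(21) = mex{0,0,0,3,2} = 1
G(22) = mex{1,1,1,2,3} = 0
G(23) = mex{0,0,0,3,2} = 1
G(24) = mex{1,1,1,0,3} = 2
G(25) = mex{2,0,0,1,0} = 3
G(26) = mex{3,1,1,0,1} = 2
G(27) = mex{2,2,0,1,0} = 3
G(28) = mex{3,3,1,0,1} = 2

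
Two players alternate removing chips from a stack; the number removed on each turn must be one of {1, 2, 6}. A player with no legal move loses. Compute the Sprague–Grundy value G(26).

n :  0  1  2  3  4  5  6  7  8  9 10 11 12 13 14 15 16 17 18 19 20 21 22 23 24 25 26
G :  0  1  2  0  1  2  3  0  1  2  0  1  2  3  0  1  2  0  1  2  3  0  1  2  0  1  2

2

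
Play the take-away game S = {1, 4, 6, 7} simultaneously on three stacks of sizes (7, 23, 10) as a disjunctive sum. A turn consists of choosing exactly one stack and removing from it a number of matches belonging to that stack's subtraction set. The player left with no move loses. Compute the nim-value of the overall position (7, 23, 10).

2

All stacks use S = {1, 4, 6, 7}:
G(0) = 0
G(1) = mex{0} = 1
G(2) = mex{1} = 0
G(3) = mex{0} = 1
G(4) = mex{1,0} = 2
G(5) = mex{2,1} = 0
G(6) = mex{0,0,0} = 1
G(7) = mex{1,1,1,0} = 2
G(8) = mex{2,2,0,1} = 3
G(9) = mex{3,0,1,0} = 2
G(10) = mex{2,1,2,1} = 0
G(11) = mex{0,2,0,2} = 1
G(12) = mex{1,3,1,0} = 2
G(13) = mex{2,2,2,1} = 0
G(14) = mex{0,0,3,2} = 1
G(15) = mex{1,1,2,3} = 0
G(16) = mex{0,2,0,2} = 1
G(17) = mex{1,0,1,0} = 2
G(18) = mex{2,1,2,1} = 0
G(19) = mex{0,0,0,2} = 1
G(20) = mex{1,1,1,0} = 2
G(21) = mex{2,2,0,1} = 3
G(22) = mex{3,0,1,0} = 2
G(23) = mex{2,1,2,1} = 0
Stack A: G(7) = 2.
Stack B: G(23) = 0.
Stack C: G(10) = 0.
Combined Grundy value = 2 ⊕ 0 ⊕ 0 = 2.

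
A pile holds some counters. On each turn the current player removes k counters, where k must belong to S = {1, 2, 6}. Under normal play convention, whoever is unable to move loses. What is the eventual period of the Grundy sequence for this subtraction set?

7

G(0) = 0
G(1) = mex{0} = 1
G(2) = mex{1,0} = 2
G(3) = mex{2,1} = 0
G(4) = mex{0,2} = 1
G(5) = mex{1,0} = 2
G(6) = mex{2,1,0} = 3
G(7) = mex{3,2,1} = 0
G(8) = mex{0,3,2} = 1
G(9) = mex{1,0,0} = 2
G(10) = mex{2,1,1} = 0
G(11) = mex{0,2,2} = 1
G(12) = mex{1,0,3} = 2
G(13) = mex{2,1,0} = 3
G(14) = mex{3,2,1} = 0
G(15) = mex{0,3,2} = 1
G(n+7) = G(n) holds for n = 0,…,5 (a full window of length max(S) = 6), so the sequence is purely periodic with period 7.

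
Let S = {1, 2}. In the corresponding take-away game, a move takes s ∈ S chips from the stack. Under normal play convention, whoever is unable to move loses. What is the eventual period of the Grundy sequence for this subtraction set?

G(0) = 0
G(1) = mex{0} = 1
G(2) = mex{1,0} = 2
G(3) = mex{2,1} = 0
G(4) = mex{0,2} = 1
G(5) = mex{1,0} = 2
G(6) = mex{2,1} = 0
G(7) = mex{0,2} = 1
G(8) = mex{1,0} = 2
G(9) = mex{2,1} = 0
G(10) = mex{0,2} = 1
G(11) = mex{1,0} = 2
G(12) = mex{2,1} = 0
G(13) = mex{0,2} = 1
G(14) = mex{1,0} = 2
G(n+3) = G(n) holds for n = 0,…,1 (a full window of length max(S) = 2), so the sequence is purely periodic with period 3.

3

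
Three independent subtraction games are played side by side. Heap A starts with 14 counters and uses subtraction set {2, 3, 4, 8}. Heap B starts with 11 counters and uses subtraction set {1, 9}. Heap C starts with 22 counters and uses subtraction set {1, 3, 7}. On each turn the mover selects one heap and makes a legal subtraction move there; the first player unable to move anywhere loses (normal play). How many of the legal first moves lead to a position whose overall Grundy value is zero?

Heap A, S = {2, 3, 4, 8}:
n :  0  1  2  3  4  5  6  7  8  9 10 11 12 13 14
G :  0  0  1  1  2  2  0  0  1  1  2  2  0  0  1
G_A(14) = 1.
Heap B, S = {1, 9}:
n :  0  1  2  3  4  5  6  7  8  9 10 11
G :  0  1  0  1  0  1  0  1  0  1  0  1
G_B(11) = 1.
Heap C, S = {1, 3, 7}:
G(0) = 0
G(1) = mex{0} = 1
G(2) = mex{1} = 0
G(3) = mex{0,0} = 1
G(4) = mex{1,1} = 0
G(5) = mex{0,0} = 1
G(6) = mex{1,1} = 0
G(7) = mex{0,0,0} = 1
G(8) = mex{1,1,1} = 0
G(9) = mex{0,0,0} = 1
G(10) = mex{1,1,1} = 0
G(11) = mex{0,0,0} = 1
G(12) = mex{1,1,1} = 0
G(13) = mex{0,0,0} = 1
G(14) = mex{1,1,1} = 0
G(15) = mex{0,0,0} = 1
G(16) = mex{1,1,1} = 0
G(17) = mex{0,0,0} = 1
G(18) = mex{1,1,1} = 0
G(19) = mex{0,0,0} = 1
G(20) = mex{1,1,1} = 0
G(21) = mex{0,0,0} = 1
G(22) = mex{1,1,1} = 0
G_C(22) = 0.
Combined Grundy value = 1 ⊕ 1 ⊕ 0 = 0.
A winning move leaves total XOR = 0, i.e. changes one component's Grundy value g to g ⊕ X where X is the current total.
Heap A: target g' = 1⊕0 = 1, but every legal move changes the Grundy value (mex property), so 0 moves.
Heap B: target g' = 1⊕0 = 1, but every legal move changes the Grundy value (mex property), so 0 moves.
Heap C: target g' = 0⊕0 = 0, but every legal move changes the Grundy value (mex property), so 0 moves.

0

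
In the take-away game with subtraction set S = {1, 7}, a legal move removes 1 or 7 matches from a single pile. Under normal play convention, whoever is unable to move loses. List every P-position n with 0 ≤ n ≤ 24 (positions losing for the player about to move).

0, 2, 4, 6, 8, 10, 12, 14, 16, 18, 20, 22, 24

n :  0  1  2  3  4  5  6  7  8  9 10 11 12 13 14 15 16 17 18 19 20 21 22 23 24
G :  0  1  0  1  0  1  0  1  0  1  0  1  0  1  0  1  0  1  0  1  0  1  0  1  0
P-positions are exactly the n with G(n) = 0.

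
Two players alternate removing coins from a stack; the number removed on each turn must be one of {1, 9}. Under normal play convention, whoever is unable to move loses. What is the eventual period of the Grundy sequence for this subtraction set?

G(0) = 0
G(1) = mex{0} = 1
G(2) = mex{1} = 0
G(3) = mex{0} = 1
G(4) = mex{1} = 0
G(5) = mex{0} = 1
G(6) = mex{1} = 0
G(7) = mex{0} = 1
G(8) = mex{1} = 0
G(9) = mex{0,0} = 1
G(10) = mex{1,1} = 0
G(11) = mex{0,0} = 1
G(12) = mex{1,1} = 0
G(13) = mex{0,0} = 1
G(14) = mex{1,1} = 0
G(n+2) = G(n) holds for n = 0,…,8 (a full window of length max(S) = 9), so the sequence is purely periodic with period 2.

2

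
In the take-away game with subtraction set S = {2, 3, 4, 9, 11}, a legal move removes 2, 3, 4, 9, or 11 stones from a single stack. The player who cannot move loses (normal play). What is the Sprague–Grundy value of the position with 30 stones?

G(0) = 0
G(1) = mex{} = 0
G(2) = mex{0} = 1
G(3) = mex{0,0} = 1
G(4) = mex{1,0,0} = 2
G(5) = mex{1,1,0} = 2
G(6) = mex{2,1,1} = 0
G(7) = mex{2,2,1} = 0
G(8) = mex{0,2,2} = 1
G(9) = mex{0,0,2,0} = 1
G(10) = mex{1,0,0,0} = 2
G(11) = mex{1,1,0,1,0} = 2
G(12) = mex{2,1,1,1,0} = 3
G(13) = mex{2,2,1,2,1} = 0
G(14) = mex{3,2,2,2,1} = 0
G(15) = mex{0,3,2,0,2} = 1
G(16) = mex{0,0,3,0,2} = 1
G(17) = mex{1,0,0,1,0} = 2
G(18) = mex{1,1,0,1,0} = 2
G(19) = mex{2,1,1,2,1} = 0
G(20) = mex{2,2,1,2,1} = 0
G(21) = mex{0,2,2,3,2} = 1
G(22) = mex{0,0,2,0,2} = 1
G(23) = mex{1,0,0,0,3} = 2
G(24) = mex{1,1,0,1,0} = 2
G(25) = mex{2,1,1,1,0} = 3
G(26) = mex{2,2,1,2,1} = 0
G(27) = mex{3,2,2,2,1} = 0
G(28) = mex{0,3,2,0,2} = 1
G(29) = mex{0,0,3,0,2} = 1
G(30) = mex{1,0,0,1,0} = 2

2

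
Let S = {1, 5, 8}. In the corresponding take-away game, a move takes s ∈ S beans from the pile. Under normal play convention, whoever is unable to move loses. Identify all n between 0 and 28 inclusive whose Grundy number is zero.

n :  0  1  2  3  4  5  6  7  8  9 10 11 12 13 14 15 16 17 18 19 20 21 22 23 24 25 26 27 28
G :  0  1  0  1  0  1  0  1  2  3  2  3  2  0  1  0  1  0  1  0  1  2  3  2  3  2  0  1  0
P-positions are exactly the n with G(n) = 0.

0, 2, 4, 6, 13, 15, 17, 19, 26, 28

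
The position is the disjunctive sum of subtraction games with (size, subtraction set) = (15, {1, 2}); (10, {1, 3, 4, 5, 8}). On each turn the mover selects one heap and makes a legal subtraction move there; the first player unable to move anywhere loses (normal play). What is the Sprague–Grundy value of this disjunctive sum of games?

Heap A, S = {1, 2}:
n :  0  1  2  3  4  5  6  7  8  9 10 11 12 13 14 15
G :  0  1  2  0  1  2  0  1  2  0  1  2  0  1  2  0
G_A(15) = 0.
Heap B, S = {1, 3, 4, 5, 8}:
n :  0  1  2  3  4  5  6  7  8  9 10
G :  0  1  0  1  2  3  2  3  4  0  1
G_B(10) = 1.
Combined Grundy value = 0 ⊕ 1 = 1.

1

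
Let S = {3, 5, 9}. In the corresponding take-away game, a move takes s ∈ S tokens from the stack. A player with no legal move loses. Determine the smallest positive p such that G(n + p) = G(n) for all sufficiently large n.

2

G(0) = 0
G(1) = mex{} = 0
G(2) = mex{} = 0
G(3) = mex{0} = 1
G(4) = mex{0} = 1
G(5) = mex{0,0} = 1
G(6) = mex{1,0} = 2
G(7) = mex{1,0} = 2
G(8) = mex{1,1} = 0
G(9) = mex{2,1,0} = 3
G(10) = mex{2,1,0} = 3
G(11) = mex{0,2,0} = 1
G(12) = mex{3,2,1} = 0
G(13) = mex{3,0,1} = 2
G(14) = mex{1,3,1} = 0
G(15) = mex{0,3,2} = 1
G(16) = mex{2,1,2} = 0
G(17) = mex{0,0,0} = 1
G(18) = mex{1,2,3} = 0
G(19) = mex{0,0,3} = 1
G(20) = mex{1,1,1} = 0
G(21) = mex{0,0,0} = 1
G(22) = mex{1,1,2} = 0
G(23) = mex{0,0,0} = 1
G(24) = mex{1,1,1} = 0
G(25) = mex{0,0,0} = 1
G(26) = mex{1,1,1} = 0
From n = 14 onward G(n+2) = G(n); since this holds over max(S) = 9 consecutive positions the period is 2 (pre-period 14).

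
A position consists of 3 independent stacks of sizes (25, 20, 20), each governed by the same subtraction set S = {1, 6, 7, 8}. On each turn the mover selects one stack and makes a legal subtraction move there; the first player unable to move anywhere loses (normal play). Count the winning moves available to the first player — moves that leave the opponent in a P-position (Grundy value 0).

1

All stacks use S = {1, 6, 7, 8}:
n :  0  1  2  3  4  5  6  7  8  9 10 11 12 13 14 15 16 17 18 19 20 21 22 23 24 25
G :  0  1  0  1  0  1  2  3  2  3  2  3  4  0  1  0  1  0  1  2  3  2  3  2  3  4
Stack A: G(25) = 4.
Stack B: G(20) = 3.
Stack C: G(20) = 3.
Combined Grundy value = 4 ⊕ 3 ⊕ 3 = 4.
A winning move leaves total XOR = 0, i.e. changes one component's Grundy value g to g ⊕ X where X is the current total.
Stack A: need g' = 4⊕4 = 0. Options: 25−1→G=3, 25−6→G=2, 25−7→G=1, 25−8→G=0. Hits: 1.
Stack B: need g' = 3⊕4 = 7. Options: 20−1→G=2, 20−6→G=1, 20−7→G=0, 20−8→G=4. Hits: 0.
Stack C: need g' = 3⊕4 = 7. Options: 20−1→G=2, 20−6→G=1, 20−7→G=0, 20−8→G=4. Hits: 0.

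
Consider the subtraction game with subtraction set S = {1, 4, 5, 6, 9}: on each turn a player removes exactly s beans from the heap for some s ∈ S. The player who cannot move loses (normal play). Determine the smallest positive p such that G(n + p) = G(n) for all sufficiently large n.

10

n :  0  1  2  3  4  5  6  7  8  9 10 11 12 13 14 15 16 17 18 19 20 21
G :  0  1  0  1  2  3  2  3  4  5  0  1  0  1  2  3  2  3  4  5  0  1
G(n+10) = G(n) holds for n = 0,…,8 (a full window of length max(S) = 9), so the sequence is purely periodic with period 10.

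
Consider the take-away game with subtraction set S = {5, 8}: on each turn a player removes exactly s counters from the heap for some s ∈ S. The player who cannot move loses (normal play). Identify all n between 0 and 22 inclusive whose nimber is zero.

n :  0  1  2  3  4  5  6  7  8  9 10 11 12 13 14 15 16 17 18 19 20 21 22
G :  0  0  0  0  0  1  1  1  1  1  2  2  2  0  0  0  0  0  1  1  1  1  1
P-positions are exactly the n with G(n) = 0.

0, 1, 2, 3, 4, 13, 14, 15, 16, 17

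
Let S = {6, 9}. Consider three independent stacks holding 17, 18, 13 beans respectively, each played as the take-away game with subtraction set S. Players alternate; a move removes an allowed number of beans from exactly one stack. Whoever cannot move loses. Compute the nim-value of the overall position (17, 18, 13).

2

All stacks use S = {6, 9}:
n :  0  1  2  3  4  5  6  7  8  9 10 11 12 13 14 15 16 17 18
G :  0  0  0  0  0  0  1  1  1  1  1  1  2  2  2  0  0  0  0
Stack A: G(17) = 0.
Stack B: G(18) = 0.
Stack C: G(13) = 2.
Combined Grundy value = 0 ⊕ 0 ⊕ 2 = 2.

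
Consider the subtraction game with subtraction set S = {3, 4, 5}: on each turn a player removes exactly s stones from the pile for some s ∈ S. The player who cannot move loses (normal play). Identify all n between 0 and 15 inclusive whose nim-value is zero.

0, 1, 2, 8, 9, 10

n :  0  1  2  3  4  5  6  7  8  9 10 11 12 13 14 15
G :  0  0  0  1  1  1  2  2  0  0  0  1  1  1  2  2
P-positions are exactly the n with G(n) = 0.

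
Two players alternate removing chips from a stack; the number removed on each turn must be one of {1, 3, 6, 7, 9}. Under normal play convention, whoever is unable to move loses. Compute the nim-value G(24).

0

n :  0  1  2  3  4  5  6  7  8  9 10 11 12 13 14 15 16 17 18 19 20 21 22 23 24
G :  0  1  0  1  0  1  2  3  2  3  2  3  0  1  0  1  0  1  2  3  2  3  2  3  0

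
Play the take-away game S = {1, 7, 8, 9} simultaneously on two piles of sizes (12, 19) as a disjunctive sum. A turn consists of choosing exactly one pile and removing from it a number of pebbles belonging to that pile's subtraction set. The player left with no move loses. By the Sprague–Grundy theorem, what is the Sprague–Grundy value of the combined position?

3

All piles use S = {1, 7, 8, 9}:
n :  0  1  2  3  4  5  6  7  8  9 10 11 12 13 14 15 16 17 18 19
G :  0  1  0  1  0  1  0  1  2  3  2  3  2  3  2  3  0  1  0  1
Pile A: G(12) = 2.
Pile B: G(19) = 1.
Combined Grundy value = 2 ⊕ 1 = 3.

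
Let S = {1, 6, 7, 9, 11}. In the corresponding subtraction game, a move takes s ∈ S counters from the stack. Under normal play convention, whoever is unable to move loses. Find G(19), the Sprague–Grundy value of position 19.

n :  0  1  2  3  4  5  6  7  8  9 10 11 12 13 14 15 16 17 18 19
G :  0  1  0  1  0  1  2  3  2  3  2  3  0  1  0  1  0  1  2  3

3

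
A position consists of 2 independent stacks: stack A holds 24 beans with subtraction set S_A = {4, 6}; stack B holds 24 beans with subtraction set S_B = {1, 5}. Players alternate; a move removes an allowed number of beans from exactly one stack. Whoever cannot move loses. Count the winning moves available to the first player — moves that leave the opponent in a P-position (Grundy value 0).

Stack A, S = {4, 6}:
n :  0  1  2  3  4  5  6  7  8  9 10 11 12 13 14 15 16 17 18 19 20 21 22 23 24
G :  0  0  0  0  1  1  1  1  2  2  0  0  0  0  1  1  1  1  2  2  0  0  0  0  1
G_A(24) = 1.
Stack B, S = {1, 5}:
G(0) = 0
G(1) = mex{0} = 1
G(2) = mex{1} = 0
G(3) = mex{0} = 1
G(4) = mex{1} = 0
G(5) = mex{0,0} = 1
G(6) = mex{1,1} = 0
G(7) = mex{0,0} = 1
G(8) = mex{1,1} = 0
G(9) = mex{0,0} = 1
G(10) = mex{1,1} = 0
G(11) = mex{0,0} = 1
G(12) = mex{1,1} = 0
G(13) = mex{0,0} = 1
G(14) = mex{1,1} = 0
G(15) = mex{0,0} = 1
G(16) = mex{1,1} = 0
G(17) = mex{0,0} = 1
G(18) = mex{1,1} = 0
G(19) = mex{0,0} = 1
G(20) = mex{1,1} = 0
G(21) = mex{0,0} = 1
G(22) = mex{1,1} = 0
G(23) = mex{0,0} = 1
G(24) = mex{1,1} = 0
G_B(24) = 0.
Combined Grundy value = 1 ⊕ 0 = 1.
A winning move leaves total XOR = 0, i.e. changes one component's Grundy value g to g ⊕ X where X is the current total.
Stack A: need g' = 1⊕1 = 0. Options: 24−4→G=0, 24−6→G=2. Hits: 1.
Stack B: need g' = 0⊕1 = 1. Options: 24−1→G=1, 24−5→G=1. Hits: 2.

3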